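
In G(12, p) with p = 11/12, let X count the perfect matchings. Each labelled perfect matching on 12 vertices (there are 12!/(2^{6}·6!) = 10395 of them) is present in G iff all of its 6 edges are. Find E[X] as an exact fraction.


K_12 has 12!/(2^{6}·6!) = 10395 labelled perfect matchings.
For each such perfect matching H, let X_H = 1 if all 6 edges of H are present in G. Then P[X_H = 1] = p^{6} = (11/12)^{6} = 1771561/2985984.
By linearity of expectation: E[X] = Σ_H E[X_H] = 10395 · p^{6} = 10395 · 1771561/2985984 = 682050985/110592.
Numerically: E[X] ≈ 6167.3.

E[X] = 10395 · (11/12)^{6} = 682050985/110592 ≈ 6167.3.


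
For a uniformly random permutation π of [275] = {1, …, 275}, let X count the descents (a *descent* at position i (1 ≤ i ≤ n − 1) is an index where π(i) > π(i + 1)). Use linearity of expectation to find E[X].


Write X = Σ X_I over i = 1, …, 274, with X_I the indicator of one descent.
There are 274 indicators.
For each fixed i, the pair (π(i), π(i+1)) is a uniformly random ordered pair of distinct values from {1, …, 275}; by symmetry P[π(i) > π(i+1)] = 1/2.
By linearity: E[X] = 274 · (1/2) = (275 − 1) · (1/2) = 137 ≈ 137.000.

E[X] = 137 = 137.000.


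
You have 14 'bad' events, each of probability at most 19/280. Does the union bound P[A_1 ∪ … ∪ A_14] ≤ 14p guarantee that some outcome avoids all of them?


Union bound: P[∪_{i=1}^{14} A_i] ≤ Σ_i P[A_i] ≤ 14·p = 14·(19/280) = 19/20.
Numerically: 19/20 ≈ 0.9500000.
Is 19/20 < 1? YES.
Since P[∪ A_i] ≤ 19/20 < 1, the complement has P[∩ A_i^c] ≥ 1 − 19/20 = 1/20 > 0, so some outcome avoids every A_i.

14·p = 19/20 ≈ 0.9500000; existence CERTIFIED by the union bound.


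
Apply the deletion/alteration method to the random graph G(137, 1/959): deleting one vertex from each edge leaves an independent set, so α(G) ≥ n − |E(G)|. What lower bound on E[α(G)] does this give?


E[|E(G)|] = C(137, 2)·p = 9316 · (1/959) = 68/7.
E[α(G)] ≥ n − E[|E(G)|] = 137 − 68/7 = 891/7.
Numerically: ≈ 127.286.
(This is only a lower bound; the true E[α(G)] may be larger.)

E[α(G)] ≥ 891/7 ≈ 127.286.


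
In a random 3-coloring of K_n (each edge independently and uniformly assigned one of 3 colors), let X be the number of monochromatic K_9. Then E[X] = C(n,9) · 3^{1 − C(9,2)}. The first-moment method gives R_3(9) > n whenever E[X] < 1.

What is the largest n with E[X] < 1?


We need C(n, 9) · 3^{1 − 36} < 1, i.e. C(n, 9) < 3^{36 − 1} = 50031545098999707.
Check values of n near the boundary:
  n = 300: C(300, 9) = 48052241692154700; 48052241692154700 < 50031545098999707? YES
  n = 301: C(301, 9) = 49533303936090975; 49533303936090975 < 50031545098999707? YES
  n = 302: C(302, 9) = 51054804739588650; 51054804739588650 < 50031545098999707? NO
  n = 303: C(303, 9) = 52617706925494425; 52617706925494425 < 50031545098999707? NO
The largest n with C(n, 9) < 50031545098999707 is n = 301 (where E[X] = 16511101312030325/16677181699666569 ≈ 0.99004). Hence R_3(9) > 301, i.e. R_3(9) ≥ 302.

Largest n = 301; hence R_3(9) > 301.


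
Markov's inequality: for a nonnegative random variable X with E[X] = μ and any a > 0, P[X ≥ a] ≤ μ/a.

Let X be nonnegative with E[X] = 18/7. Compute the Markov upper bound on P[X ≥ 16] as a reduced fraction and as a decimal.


μ = E[X] = 18/7, a = 16.
Markov: P[X ≥ 16] ≤ μ/a = (18/7)/16 = 9/56.
Numerically: ≈ 0.1607.
(Since a = 16 > μ = 2.5714, the bound 9/56 is < 1 and informative.)

P[X ≥ 16] ≤ 9/56 ≈ 0.1607.


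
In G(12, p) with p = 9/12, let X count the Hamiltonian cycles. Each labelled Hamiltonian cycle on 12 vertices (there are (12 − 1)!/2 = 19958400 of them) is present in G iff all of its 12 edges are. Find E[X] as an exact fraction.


K_12 has (12 − 1)!/2 = 19958400 labelled Hamiltonian cycles.
For each such Hamiltonian cycle H, let X_H = 1 if all 12 edges of H are present in G. Then P[X_H = 1] = p^{12} = (3/4)^{12} = 531441/16777216.
By linearity of expectation: E[X] = Σ_H E[X_H] = 19958400 · p^{12} = 19958400 · 531441/16777216 = 82864937925/131072.
Numerically: E[X] ≈ 6.322e+05.

E[X] = 19958400 · (3/4)^{12} = 82864937925/131072 ≈ 6.322e+05.


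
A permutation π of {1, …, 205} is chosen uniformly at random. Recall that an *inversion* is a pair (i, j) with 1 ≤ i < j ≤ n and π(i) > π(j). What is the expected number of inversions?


Write X = Σ X_I over the C(205, 2) = 20910 pairs i < j, with X_I the indicator of one inversion.
There are 20910 indicators.
For each fixed pair i < j, the values π(i) and π(j) are two distinct elements of {1, …, 205} in uniformly random order; by symmetry P[π(i) > π(j)] = 1/2.
By linearity: E[X] = 20910 · (1/2) = C(205, 2) · (1/2) = 20910/2 = 10455 ≈ 10455.000.

E[X] = 10455 = 10455.000.


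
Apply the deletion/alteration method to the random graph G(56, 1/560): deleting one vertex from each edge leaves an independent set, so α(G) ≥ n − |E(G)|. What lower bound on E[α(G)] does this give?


E[|E(G)|] = C(56, 2)·p = 1540 · (1/560) = 11/4.
E[α(G)] ≥ n − E[|E(G)|] = 56 − 11/4 = 213/4.
Numerically: ≈ 53.250.
(This is only a lower bound; the true E[α(G)] may be larger.)

E[α(G)] ≥ 213/4 ≈ 53.250.


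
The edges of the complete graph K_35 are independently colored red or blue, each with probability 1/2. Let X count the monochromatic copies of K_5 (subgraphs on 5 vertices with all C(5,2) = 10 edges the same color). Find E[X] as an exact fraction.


Let X = Σ_S X_S over the C(35, 5) = 324632 subsets S of size 5, where X_S = 1 if the K_5 on S is monochromatic.
For a fixed S, the K_5 on S has C(5, 2) = 10 edges. P[all 10 edges red] = (1/2)^10, and likewise for blue, so P[monochromatic] = 2·(1/2)^10 = 2^{1 − 10} = 1/512.
By linearity of expectation: E[X] = C(35, 5) · 2^{1 − 10} = 324632 · 1/512 = 40579/64.
Numerically: E[X] ≈ 634.0469.

E[X] = C(35,5)·2^(1−C(5,2)) = 40579/64 ≈ 634.0469.


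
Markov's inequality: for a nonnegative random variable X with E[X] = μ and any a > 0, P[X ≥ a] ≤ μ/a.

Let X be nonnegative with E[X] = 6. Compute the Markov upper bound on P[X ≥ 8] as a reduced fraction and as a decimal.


μ = E[X] = 6, a = 8.
Markov: P[X ≥ 8] ≤ μ/a = (6)/8 = 3/4.
Numerically: ≈ 0.75000.
(Since a = 8 > μ = 6.00000, the bound 3/4 is < 1 and informative.)

P[X ≥ 8] ≤ 3/4 ≈ 0.75000.


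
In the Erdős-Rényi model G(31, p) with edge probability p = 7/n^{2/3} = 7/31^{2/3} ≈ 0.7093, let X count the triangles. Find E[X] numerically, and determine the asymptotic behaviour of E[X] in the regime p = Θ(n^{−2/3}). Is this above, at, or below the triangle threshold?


Number of potential triangles: C(31, 3) = 4495.
Each occurs with probability p³ ≈ (0.7093)³ ≈ 3.569199e-01.
By linearity: E[X] = C(31, 3)·p³ ≈ 4495 · 3.569199e-01 ≈ 1604.3548.
Since α = 2/3 < 1, p = c/n^{2/3} ≫ 1/n is above the triangle threshold p ~ 1/n. Asymptotically E[X] ~ (c³/6)·n^{3(1−α)} = (7³/6)·n^{1} → ∞; triangles are abundant w.h.p.

E[X] ≈ 1604.3548; in regime p = Θ(1/n^{2/3}) E[X] diverges (above the triangle threshold p ~ 1/n).


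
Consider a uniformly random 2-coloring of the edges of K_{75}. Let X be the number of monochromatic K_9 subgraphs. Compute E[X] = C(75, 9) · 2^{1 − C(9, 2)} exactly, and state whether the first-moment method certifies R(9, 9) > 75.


E[X] = C(75, 9) · 2^{1 − 36} = 125595622175 · 2^{−35} = 125595622175/34359738368.
As a reduced fraction: E[X] = 125595622175/34359738368 ≈ 3.6553137.
Is E[X] < 1? NO.
Since E[X] ≥ 1, the first-moment bound is inconclusive at n = 75; it does NOT by itself certify R(9, 9) > 75.

E[X] = 125595622175/34359738368 ≈ 3.6553137; E[X] ≥ 1; first-moment method inconclusive here.


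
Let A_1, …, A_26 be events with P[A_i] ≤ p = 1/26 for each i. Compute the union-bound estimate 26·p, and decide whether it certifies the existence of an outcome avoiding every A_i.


Union bound: P[∪_{i=1}^{26} A_i] ≤ Σ_i P[A_i] ≤ 26·p = 26·(1/26) = 1.
Numerically: 1 ≈ 1.00000.
Is 1 < 1? NO.
Since the bound 1 is ≥ 1, the union bound is uninformative here; it does NOT by itself certify existence.

26·p = 1 ≈ 1.00000; existence NOT certified by the union bound.


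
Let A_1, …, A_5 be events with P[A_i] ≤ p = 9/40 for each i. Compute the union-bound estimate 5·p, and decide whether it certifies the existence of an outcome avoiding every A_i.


Union bound: P[∪_{i=1}^{5} A_i] ≤ Σ_i P[A_i] ≤ 5·p = 5·(9/40) = 9/8.
Numerically: 9/8 ≈ 1.1250.
Is 9/8 < 1? NO.
Since the bound 9/8 is ≥ 1, the union bound is uninformative here; it does NOT by itself certify existence.

5·p = 9/8 ≈ 1.1250; existence NOT certified by the union bound.


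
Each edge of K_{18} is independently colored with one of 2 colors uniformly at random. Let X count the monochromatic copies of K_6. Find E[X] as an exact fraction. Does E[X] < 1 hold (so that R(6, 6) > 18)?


E[X] = C(18, 6) · 2^{1 − 15} = 18564 · 2^{−14} = 18564/16384.
As a reduced fraction: E[X] = 4641/4096 ≈ 1.133057.
Is E[X] < 1? NO.
Since E[X] ≥ 1, the first-moment bound is inconclusive at n = 18; it does NOT by itself certify R(6, 6) > 18.

E[X] = 4641/4096 ≈ 1.133057; E[X] ≥ 1; first-moment method inconclusive here.


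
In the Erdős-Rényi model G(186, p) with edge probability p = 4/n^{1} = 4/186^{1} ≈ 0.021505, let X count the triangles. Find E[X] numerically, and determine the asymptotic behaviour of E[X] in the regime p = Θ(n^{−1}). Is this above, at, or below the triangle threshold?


Number of potential triangles: C(186, 3) = 1055240.
Each occurs with probability p³ ≈ (0.021505)³ ≈ 9.9458325e-06.
By linearity: E[X] = C(186, 3)·p³ ≈ 1055240 · 9.9458325e-06 ≈ 10.49524.
Here α = 1, so p = 4/n is exactly at the triangle threshold p ~ 1/n. Asymptotically E[X] → c³/6 = 4³/6 = 32/3 ≈ 10.66667, a bounded constant. In this regime the triangle count is asymptotically Poisson(c³/6).

E[X] ≈ 10.49524; in regime p = Θ(1/n^{1}) E[X] stays bounded (at the triangle threshold p ~ 1/n).


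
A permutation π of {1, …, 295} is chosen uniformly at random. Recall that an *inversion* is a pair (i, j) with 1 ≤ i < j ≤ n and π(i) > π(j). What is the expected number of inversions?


Write X = Σ X_I over the C(295, 2) = 43365 pairs i < j, with X_I the indicator of one inversion.
There are 43365 indicators.
For each fixed pair i < j, the values π(i) and π(j) are two distinct elements of {1, …, 295} in uniformly random order; by symmetry P[π(i) > π(j)] = 1/2.
By linearity: E[X] = 43365 · (1/2) = C(295, 2) · (1/2) = 43365/2 = 43365/2 ≈ 21682.50000.

E[X] = 43365/2 = 21682.50000.


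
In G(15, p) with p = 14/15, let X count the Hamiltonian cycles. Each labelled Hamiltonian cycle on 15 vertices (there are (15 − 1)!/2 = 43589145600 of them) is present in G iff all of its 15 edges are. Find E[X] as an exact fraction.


K_15 has (15 − 1)!/2 = 43589145600 labelled Hamiltonian cycles.
For each such Hamiltonian cycle H, let X_H = 1 if all 15 edges of H are present in G. Then P[X_H = 1] = p^{15} = (14/15)^{15} = 155568095557812224/437893890380859375.
By linearity of expectation: E[X] = Σ_H E[X_H] = 43589145600 · p^{15} = 43589145600 · 155568095557812224/437893890380859375 = 1116227221067356419653632/72081298828125.
Numerically: E[X] ≈ 1.55e+10.

E[X] = 43589145600 · (14/15)^{15} = 1116227221067356419653632/72081298828125 ≈ 1.55e+10.


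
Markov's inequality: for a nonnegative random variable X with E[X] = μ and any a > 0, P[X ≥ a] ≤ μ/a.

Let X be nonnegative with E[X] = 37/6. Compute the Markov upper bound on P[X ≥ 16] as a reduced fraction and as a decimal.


μ = E[X] = 37/6, a = 16.
Markov: P[X ≥ 16] ≤ μ/a = (37/6)/16 = 37/96.
Numerically: ≈ 0.3854.
(Since a = 16 > μ = 6.1667, the bound 37/96 is < 1 and informative.)

P[X ≥ 16] ≤ 37/96 ≈ 0.3854.


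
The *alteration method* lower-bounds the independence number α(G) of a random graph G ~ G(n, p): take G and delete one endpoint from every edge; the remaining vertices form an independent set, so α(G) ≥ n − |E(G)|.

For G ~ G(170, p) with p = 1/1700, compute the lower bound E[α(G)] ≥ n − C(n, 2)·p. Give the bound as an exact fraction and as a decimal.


E[|E(G)|] = C(170, 2)·p = 14365 · (1/1700) = 169/20.
E[α(G)] ≥ n − E[|E(G)|] = 170 − 169/20 = 3231/20.
Numerically: ≈ 161.5500.
(This is only a lower bound; the true E[α(G)] may be larger.)

E[α(G)] ≥ 3231/20 ≈ 161.5500.


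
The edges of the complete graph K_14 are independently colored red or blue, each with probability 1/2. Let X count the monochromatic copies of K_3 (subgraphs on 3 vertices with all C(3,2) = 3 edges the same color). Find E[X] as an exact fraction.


Let X = Σ_S X_S over the C(14, 3) = 364 subsets S of size 3, where X_S = 1 if the K_3 on S is monochromatic.
For a fixed S, the K_3 on S has C(3, 2) = 3 edges. P[all 3 edges red] = (1/2)^3, and likewise for blue, so P[monochromatic] = 2·(1/2)^3 = 2^{1 − 3} = 1/4.
By linearity: E[X] = C(14, 3) · 2^{1 − 3} = 364 · 1/4 = 91.
Numerically: E[X] ≈ 91.00000.

E[X] = C(14,3)·2^(1−C(3,2)) = 91 ≈ 91.00000.


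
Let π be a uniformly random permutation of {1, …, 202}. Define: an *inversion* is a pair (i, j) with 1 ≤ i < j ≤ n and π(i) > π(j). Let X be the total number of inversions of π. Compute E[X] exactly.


Write X = Σ X_I over the C(202, 2) = 20301 pairs i < j, with X_I the indicator of one inversion.
There are 20301 indicators.
For each fixed pair i < j, the values π(i) and π(j) are two distinct elements of {1, …, 202} in uniformly random order; by symmetry P[π(i) > π(j)] = 1/2.
By linearity: E[X] = 20301 · (1/2) = C(202, 2) · (1/2) = 20301/2 = 20301/2 ≈ 10150.500.

E[X] = 20301/2 = 10150.500.


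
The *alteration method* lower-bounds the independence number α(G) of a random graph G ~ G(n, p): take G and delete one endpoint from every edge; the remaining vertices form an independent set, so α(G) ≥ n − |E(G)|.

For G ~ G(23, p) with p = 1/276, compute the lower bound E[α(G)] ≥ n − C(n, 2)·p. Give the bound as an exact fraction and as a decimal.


E[|E(G)|] = C(23, 2)·p = 253 · (1/276) = 11/12.
E[α(G)] ≥ n − E[|E(G)|] = 23 − 11/12 = 265/12.
Numerically: ≈ 22.08333.
(This is only a lower bound; the true E[α(G)] may be larger.)

E[α(G)] ≥ 265/12 ≈ 22.08333.


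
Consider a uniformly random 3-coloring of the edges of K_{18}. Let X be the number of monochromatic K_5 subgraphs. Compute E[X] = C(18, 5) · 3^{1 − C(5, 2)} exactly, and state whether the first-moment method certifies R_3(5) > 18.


E[X] = C(18, 5) · 3^{1 − 10} = 8568 · 3^{−9} = 8568/19683.
As a reduced fraction: E[X] = 952/2187 ≈ 0.435299.
Is E[X] < 1? YES.
Since E[X] < 1, there exists a 3-coloring of K_{18} with no monochromatic K_5; hence R_3(5) > 18.

E[X] = 952/2187 ≈ 0.435299; E[X] < 1, so R_3(5) > 18.


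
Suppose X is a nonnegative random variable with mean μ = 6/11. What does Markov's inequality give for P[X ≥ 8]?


μ = E[X] = 6/11, a = 8.
Markov: P[X ≥ 8] ≤ μ/a = (6/11)/8 = 3/44.
Numerically: ≈ 0.06818.
(Since a = 8 > μ = 0.54545, the bound 3/44 is < 1 and informative.)

P[X ≥ 8] ≤ 3/44 ≈ 0.06818.


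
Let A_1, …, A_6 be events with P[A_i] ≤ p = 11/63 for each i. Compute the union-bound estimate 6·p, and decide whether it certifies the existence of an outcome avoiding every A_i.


Union bound: P[∪_{i=1}^{6} A_i] ≤ Σ_i P[A_i] ≤ 6·p = 6·(11/63) = 22/21.
Numerically: 22/21 ≈ 1.0476190.
Is 22/21 < 1? NO.
Since the bound 22/21 is ≥ 1, the union bound is uninformative here; it does NOT by itself certify existence.

6·p = 22/21 ≈ 1.0476190; existence NOT certified by the union bound.


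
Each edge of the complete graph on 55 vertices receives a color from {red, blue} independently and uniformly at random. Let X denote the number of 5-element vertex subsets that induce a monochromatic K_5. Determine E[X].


Let X = Σ_S X_S over the C(55, 5) = 3478761 subsets S of size 5, where X_S = 1 if the K_5 on S is monochromatic.
For a fixed S, the K_5 on S has C(5, 2) = 10 edges. P[all 10 edges red] = (1/2)^10, and likewise for blue, so P[monochromatic] = 2·(1/2)^10 = 2^{1 − 10} = 1/512.
By linearity of expectation: E[X] = C(55, 5) · 2^{1 − 10} = 3478761 · 1/512 = 3478761/512.
Numerically: E[X] ≈ 6794.455078.

E[X] = C(55,5)·2^(1−C(5,2)) = 3478761/512 ≈ 6794.455078.


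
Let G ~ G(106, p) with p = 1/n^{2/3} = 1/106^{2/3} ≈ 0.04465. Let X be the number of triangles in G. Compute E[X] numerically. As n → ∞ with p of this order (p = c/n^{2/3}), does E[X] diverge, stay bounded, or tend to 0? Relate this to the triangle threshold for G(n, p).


Number of potential triangles: C(106, 3) = 192920.
Each occurs with probability p³ ≈ (0.04465)³ ≈ 8.899964e-05.
By linearity: E[X] = C(106, 3)·p³ ≈ 192920 · 8.899964e-05 ≈ 17.1698.
Since α = 2/3 < 1, p = c/n^{2/3} ≫ 1/n is above the triangle threshold p ~ 1/n. Asymptotically E[X] ~ (c³/6)·n^{3(1−α)} = (1³/6)·n^{1} → ∞; triangles are abundant w.h.p.

E[X] ≈ 17.1698; in regime p = Θ(1/n^{2/3}) E[X] diverges (above the triangle threshold p ~ 1/n).


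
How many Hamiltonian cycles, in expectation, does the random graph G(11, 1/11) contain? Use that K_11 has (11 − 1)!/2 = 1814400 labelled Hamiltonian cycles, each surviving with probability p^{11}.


K_11 has (11 − 1)!/2 = 1814400 labelled Hamiltonian cycles.
For each such Hamiltonian cycle H, let X_H = 1 if all 11 edges of H are present in G. Then P[X_H = 1] = p^{11} = (1/11)^{11} = 1/285311670611.
Summing the indicators: E[X] = Σ_H E[X_H] = 1814400 · p^{11} = 1814400 · 1/285311670611 = 1814400/285311670611.
Numerically: E[X] ≈ 6.36e-06.

E[X] = 1814400 · (1/11)^{11} = 1814400/285311670611 ≈ 6.36e-06.


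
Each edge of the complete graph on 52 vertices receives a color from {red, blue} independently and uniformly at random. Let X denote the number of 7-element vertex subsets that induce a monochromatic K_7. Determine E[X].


Let X = Σ_S X_S over the C(52, 7) = 133784560 subsets S of size 7, where X_S = 1 if the K_7 on S is monochromatic.
For a fixed S, the K_7 on S has C(7, 2) = 21 edges. P[all 21 edges red] = (1/2)^21, and likewise for blue, so P[monochromatic] = 2·(1/2)^21 = 2^{1 − 21} = 1/1048576.
Summing: E[X] = C(52, 7) · 2^{1 − 21} = 133784560 · 1/1048576 = 8361535/65536.
Numerically: E[X] ≈ 127.5869.

E[X] = C(52,7)·2^(1−C(7,2)) = 8361535/65536 ≈ 127.5869.


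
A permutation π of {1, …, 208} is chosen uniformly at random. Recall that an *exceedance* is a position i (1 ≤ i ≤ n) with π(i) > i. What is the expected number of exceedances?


Write X = Σ_{i=1}^{208} X_i, where X_i = 1_{π(i) > i}.
For each fixed i, π(i) is uniform over {1, …, 208} (marginal of a uniform permutation), so P[π(i) > i] = (n − i)/n. Summing: Σ_{i=1}^{208} (n − i)/n = (0 + 1 + … + 207)/208 = 208(208 − 1)/(2·208) = (208 − 1)/2.
Hence E[X] = Σ_{i=1}^{208} (208 − i)/208 = 207/2 ≈ 103.500.

E[X] = 207/2 = 103.500.


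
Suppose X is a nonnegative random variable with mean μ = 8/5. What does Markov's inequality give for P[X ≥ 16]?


μ = E[X] = 8/5, a = 16.
Markov: P[X ≥ 16] ≤ μ/a = (8/5)/16 = 1/10.
Numerically: ≈ 0.1000.
(Since a = 16 > μ = 1.6000, the bound 1/10 is < 1 and informative.)

P[X ≥ 16] ≤ 1/10 ≈ 0.1000.


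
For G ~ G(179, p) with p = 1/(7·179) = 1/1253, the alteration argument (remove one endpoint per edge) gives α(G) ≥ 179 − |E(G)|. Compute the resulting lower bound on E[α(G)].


E[|E(G)|] = C(179, 2)·p = 15931 · (1/1253) = 89/7.
E[α(G)] ≥ n − E[|E(G)|] = 179 − 89/7 = 1164/7.
Numerically: ≈ 166.2857.
(This is only a lower bound; the true E[α(G)] may be larger.)

E[α(G)] ≥ 1164/7 ≈ 166.2857.


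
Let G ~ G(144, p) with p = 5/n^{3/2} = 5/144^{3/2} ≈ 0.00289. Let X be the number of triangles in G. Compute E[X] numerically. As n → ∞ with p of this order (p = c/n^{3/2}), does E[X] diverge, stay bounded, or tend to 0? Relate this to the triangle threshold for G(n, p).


Number of potential triangles: C(144, 3) = 487344.
Each occurs with probability p³ ≈ (0.00289)³ ≈ 2.42258e-08.
By linearity: E[X] = C(144, 3)·p³ ≈ 487344 · 2.42258e-08 ≈ 0.012.
Since α = 3/2 > 1, p = c/n^{3/2} = o(1/n) is below the triangle threshold p ~ 1/n. Asymptotically E[X] ~ (c³/6)·n^{3(1−α)} = (5³/6)·n^{-1.5} → 0, so by Markov's inequality G has no triangles w.h.p.

E[X] ≈ 0.012; in regime p = Θ(1/n^{3/2}) E[X] tends to 0 (below the triangle threshold p ~ 1/n).


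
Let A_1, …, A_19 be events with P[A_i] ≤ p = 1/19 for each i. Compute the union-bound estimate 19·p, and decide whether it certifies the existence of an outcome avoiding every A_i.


Union bound: P[∪_{i=1}^{19} A_i] ≤ Σ_i P[A_i] ≤ 19·p = 19·(1/19) = 1.
Numerically: 1 ≈ 1.000.
Is 1 < 1? NO.
Since the bound 1 is ≥ 1, the union bound is uninformative here; it does NOT by itself certify existence.

19·p = 1 ≈ 1.000; existence NOT certified by the union bound.


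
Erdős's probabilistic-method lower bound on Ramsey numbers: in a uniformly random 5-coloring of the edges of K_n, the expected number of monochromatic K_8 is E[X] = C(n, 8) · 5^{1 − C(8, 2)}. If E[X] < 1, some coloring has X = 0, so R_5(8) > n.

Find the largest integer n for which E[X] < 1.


We need C(n, 8) · 5^{1 − 28} < 1, i.e. C(n, 8) < 5^{28 − 1} = 7450580596923828125.
Check values of n near the boundary:
  n = 859: C(859, 8) = 7115855595170747139; 7115855595170747139 < 7450580596923828125? YES
  n = 860: C(860, 8) = 7182671140665308145; 7182671140665308145 < 7450580596923828125? YES
  n = 861: C(861, 8) = 7250034996615275865; 7250034996615275865 < 7450580596923828125? YES
  n = 862: C(862, 8) = 7317951015318931845; 7317951015318931845 < 7450580596923828125? YES
  n = 863: C(863, 8) = 7386423071602617757; 7386423071602617757 < 7450580596923828125? YES
  n = 864: C(864, 8) = 7455455062926006708; 7455455062926006708 < 7450580596923828125? NO
  n = 865: C(865, 8) = 7525050909487743060; 7525050909487743060 < 7450580596923828125? NO
  n = 866: C(866, 8) = 7595214554331451620; 7595214554331451620 < 7450580596923828125? NO
The largest n with C(n, 8) < 7450580596923828125 is n = 863 (where E[X] = 7386423071602617757/7450580596923828125 ≈ 0.9914). Hence R_5(8) > 863, i.e. R_5(8) ≥ 864.

Largest n = 863; hence R_5(8) > 863.


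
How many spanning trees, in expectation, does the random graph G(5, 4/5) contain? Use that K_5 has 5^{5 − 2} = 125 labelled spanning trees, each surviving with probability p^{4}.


K_5 has 5^{5 − 2} = 125 labelled spanning trees.
For each such spanning tree H, let X_H = 1 if all 4 edges of H are present in G. Then P[X_H = 1] = p^{4} = (4/5)^{4} = 256/625.
Summing the indicators: E[X] = Σ_H E[X_H] = 125 · p^{4} = 125 · 256/625 = 256/5.
Numerically: E[X] ≈ 51.2.

E[X] = 125 · (4/5)^{4} = 256/5 ≈ 51.2.


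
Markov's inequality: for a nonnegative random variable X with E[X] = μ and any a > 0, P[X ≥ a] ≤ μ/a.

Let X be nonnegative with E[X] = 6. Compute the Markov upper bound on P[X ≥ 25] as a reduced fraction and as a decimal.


μ = E[X] = 6, a = 25.
Markov: P[X ≥ 25] ≤ μ/a = (6)/25 = 6/25.
Numerically: ≈ 0.2400.
(Since a = 25 > μ = 6.0000, the bound 6/25 is < 1 and informative.)

P[X ≥ 25] ≤ 6/25 ≈ 0.2400.


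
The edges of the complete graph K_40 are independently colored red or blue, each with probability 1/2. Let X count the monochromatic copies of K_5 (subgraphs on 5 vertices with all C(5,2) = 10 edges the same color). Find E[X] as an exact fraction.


Let X = Σ_S X_S over the C(40, 5) = 658008 subsets S of size 5, where X_S = 1 if the K_5 on S is monochromatic.
For a fixed S, the K_5 on S has C(5, 2) = 10 edges. P[all 10 edges red] = (1/2)^10, and likewise for blue, so P[monochromatic] = 2·(1/2)^10 = 2^{1 − 10} = 1/512.
Summing: E[X] = C(40, 5) · 2^{1 − 10} = 658008 · 1/512 = 82251/64.
Numerically: E[X] ≈ 1285.171875.

E[X] = C(40,5)·2^(1−C(5,2)) = 82251/64 ≈ 1285.171875.


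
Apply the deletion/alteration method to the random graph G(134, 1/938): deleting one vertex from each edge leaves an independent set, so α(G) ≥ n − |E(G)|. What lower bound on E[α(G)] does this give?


E[|E(G)|] = C(134, 2)·p = 8911 · (1/938) = 19/2.
E[α(G)] ≥ n − E[|E(G)|] = 134 − 19/2 = 249/2.
Numerically: ≈ 124.500.
(This is only a lower bound; the true E[α(G)] may be larger.)

E[α(G)] ≥ 249/2 ≈ 124.500.


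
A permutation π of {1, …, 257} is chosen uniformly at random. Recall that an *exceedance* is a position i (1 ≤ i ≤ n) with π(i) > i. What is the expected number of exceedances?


Write X = Σ_{i=1}^{257} X_i, where X_i = 1_{π(i) > i}.
For each fixed i, π(i) is uniform over {1, …, 257} (marginal of a uniform permutation), so P[π(i) > i] = (n − i)/n. Summing: Σ_{i=1}^{257} (n − i)/n = (0 + 1 + … + 256)/257 = 257(257 − 1)/(2·257) = (257 − 1)/2.
Hence E[X] = Σ_{i=1}^{257} (257 − i)/257 = 128 ≈ 128.000.

E[X] = 128 = 128.000.


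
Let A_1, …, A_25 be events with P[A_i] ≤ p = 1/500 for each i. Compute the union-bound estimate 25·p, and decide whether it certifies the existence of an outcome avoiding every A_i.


Union bound: P[∪_{i=1}^{25} A_i] ≤ Σ_i P[A_i] ≤ 25·p = 25·(1/500) = 1/20.
Numerically: 1/20 ≈ 0.05000.
Is 1/20 < 1? YES.
Since P[∪ A_i] ≤ 1/20 < 1, the complement has P[∩ A_i^c] ≥ 1 − 1/20 = 19/20 > 0, so some outcome avoids every A_i.

25·p = 1/20 ≈ 0.05000; existence CERTIFIED by the union bound.


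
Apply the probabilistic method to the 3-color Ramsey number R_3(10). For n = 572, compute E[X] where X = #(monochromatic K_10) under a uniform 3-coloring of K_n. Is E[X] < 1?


E[X] = C(572, 10) · 3^{1 − 45} = 954640815642161682606 · 3^{−44} = 954640815642161682606/984770902183611232881.
As a reduced fraction: E[X] = 106071201738017964734/109418989131512359209 ≈ 0.96940.
Is E[X] < 1? YES.
Since E[X] < 1, there exists a 3-coloring of K_{572} with no monochromatic K_10; hence R_3(10) > 572.

E[X] = 106071201738017964734/109418989131512359209 ≈ 0.96940; E[X] < 1, so R_3(10) > 572.


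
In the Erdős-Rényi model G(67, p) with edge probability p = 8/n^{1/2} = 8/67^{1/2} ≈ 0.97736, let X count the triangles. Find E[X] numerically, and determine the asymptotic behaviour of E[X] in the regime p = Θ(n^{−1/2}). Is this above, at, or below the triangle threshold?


Number of potential triangles: C(67, 3) = 47905.
Each occurs with probability p³ ≈ (0.97736)³ ≈ 9.3359337e-01.
By linearity: E[X] = C(67, 3)·p³ ≈ 47905 · 9.3359337e-01 ≈ 44723.79019.
Since α = 1/2 < 1, p = c/n^{1/2} ≫ 1/n is above the triangle threshold p ~ 1/n. Asymptotically E[X] ~ (c³/6)·n^{3(1−α)} = (8³/6)·n^{1.5} → ∞; triangles are abundant w.h.p.

E[X] ≈ 44723.79019; in regime p = Θ(1/n^{1/2}) E[X] diverges (above the triangle threshold p ~ 1/n).


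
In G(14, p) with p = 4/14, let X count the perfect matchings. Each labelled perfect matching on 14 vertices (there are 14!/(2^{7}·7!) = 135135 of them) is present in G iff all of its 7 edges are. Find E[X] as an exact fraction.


K_14 has 14!/(2^{7}·7!) = 135135 labelled perfect matchings.
For each such perfect matching H, let X_H = 1 if all 7 edges of H are present in G. Then P[X_H = 1] = p^{7} = (2/7)^{7} = 128/823543.
By linearity of expectation: E[X] = Σ_H E[X_H] = 135135 · p^{7} = 135135 · 128/823543 = 2471040/117649.
Numerically: E[X] ≈ 21.

E[X] = 135135 · (2/7)^{7} = 2471040/117649 ≈ 21.


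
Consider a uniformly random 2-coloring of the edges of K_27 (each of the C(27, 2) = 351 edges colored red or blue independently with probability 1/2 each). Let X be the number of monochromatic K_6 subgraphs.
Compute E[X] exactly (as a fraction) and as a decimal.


Let X = Σ_S X_S over the C(27, 6) = 296010 subsets S of size 6, where X_S = 1 if the K_6 on S is monochromatic.
For a fixed S, the K_6 on S has C(6, 2) = 15 edges. P[all 15 edges red] = (1/2)^15, and likewise for blue, so P[monochromatic] = 2·(1/2)^15 = 2^{1 − 15} = 1/16384.
Summing: E[X] = C(27, 6) · 2^{1 − 15} = 296010 · 1/16384 = 148005/8192.
Numerically: E[X] ≈ 18.067.

E[X] = C(27,6)·2^(1−C(6,2)) = 148005/8192 ≈ 18.067.


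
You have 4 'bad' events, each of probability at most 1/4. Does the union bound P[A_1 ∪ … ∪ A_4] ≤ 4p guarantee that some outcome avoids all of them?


Union bound: P[∪_{i=1}^{4} A_i] ≤ Σ_i P[A_i] ≤ 4·p = 4·(1/4) = 1.
Numerically: 1 ≈ 1.0000.
Is 1 < 1? NO.
Since the bound 1 is ≥ 1, the union bound is uninformative here; it does NOT by itself certify existence.

4·p = 1 ≈ 1.0000; existence NOT certified by the union bound.


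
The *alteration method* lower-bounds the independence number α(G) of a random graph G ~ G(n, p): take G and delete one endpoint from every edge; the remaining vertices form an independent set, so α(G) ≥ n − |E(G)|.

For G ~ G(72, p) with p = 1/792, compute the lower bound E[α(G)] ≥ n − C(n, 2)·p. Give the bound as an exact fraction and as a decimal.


E[|E(G)|] = C(72, 2)·p = 2556 · (1/792) = 71/22.
E[α(G)] ≥ n − E[|E(G)|] = 72 − 71/22 = 1513/22.
Numerically: ≈ 68.7727.
(This is only a lower bound; the true E[α(G)] may be larger.)

E[α(G)] ≥ 1513/22 ≈ 68.7727.


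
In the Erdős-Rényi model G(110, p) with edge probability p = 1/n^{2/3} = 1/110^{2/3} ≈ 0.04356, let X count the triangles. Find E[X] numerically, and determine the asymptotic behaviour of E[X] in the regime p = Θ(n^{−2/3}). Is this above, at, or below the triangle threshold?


Number of potential triangles: C(110, 3) = 215820.
Each occurs with probability p³ ≈ (0.04356)³ ≈ 8.264463e-05.
By linearity: E[X] = C(110, 3)·p³ ≈ 215820 · 8.264463e-05 ≈ 17.8364.
Since α = 2/3 < 1, p = c/n^{2/3} ≫ 1/n is above the triangle threshold p ~ 1/n. Asymptotically E[X] ~ (c³/6)·n^{3(1−α)} = (1³/6)·n^{1} → ∞; triangles are abundant w.h.p.

E[X] ≈ 17.8364; in regime p = Θ(1/n^{2/3}) E[X] diverges (above the triangle threshold p ~ 1/n).


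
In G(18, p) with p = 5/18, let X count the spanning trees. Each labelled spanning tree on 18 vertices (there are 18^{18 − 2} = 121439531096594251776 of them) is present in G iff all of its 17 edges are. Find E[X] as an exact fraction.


K_18 has 18^{18 − 2} = 121439531096594251776 labelled spanning trees.
For each such spanning tree H, let X_H = 1 if all 17 edges of H are present in G. Then P[X_H = 1] = p^{17} = (5/18)^{17} = 762939453125/2185911559738696531968.
By linearity of expectation: E[X] = Σ_H E[X_H] = 121439531096594251776 · p^{17} = 121439531096594251776 · 762939453125/2185911559738696531968 = 762939453125/18.
Numerically: E[X] ≈ 4.2386e+10.

E[X] = 121439531096594251776 · (5/18)^{17} = 762939453125/18 ≈ 4.2386e+10.


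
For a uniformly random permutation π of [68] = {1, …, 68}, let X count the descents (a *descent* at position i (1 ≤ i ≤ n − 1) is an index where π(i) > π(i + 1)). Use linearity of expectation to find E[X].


Write X = Σ X_I over i = 1, …, 67, with X_I the indicator of one descent.
There are 67 indicators.
For each fixed i, the pair (π(i), π(i+1)) is a uniformly random ordered pair of distinct values from {1, …, 68}; by symmetry P[π(i) > π(i+1)] = 1/2.
By linearity: E[X] = 67 · (1/2) = (68 − 1) · (1/2) = 67/2 ≈ 33.5000.

E[X] = 67/2 = 33.5000.


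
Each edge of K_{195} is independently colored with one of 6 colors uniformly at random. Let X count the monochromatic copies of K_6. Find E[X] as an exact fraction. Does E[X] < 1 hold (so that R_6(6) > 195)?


E[X] = C(195, 6) · 6^{1 − 15} = 70656049360 · 6^{−14} = 70656049360/78364164096.
As a reduced fraction: E[X] = 4416003085/4897760256 ≈ 0.902.
Is E[X] < 1? YES.
Since E[X] < 1, there exists a 6-coloring of K_{195} with no monochromatic K_6; hence R_6(6) > 195.

E[X] = 4416003085/4897760256 ≈ 0.902; E[X] < 1, so R_6(6) > 195.


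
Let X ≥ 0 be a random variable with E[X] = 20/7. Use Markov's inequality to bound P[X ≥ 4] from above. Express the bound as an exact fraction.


μ = E[X] = 20/7, a = 4.
Markov: P[X ≥ 4] ≤ μ/a = (20/7)/4 = 5/7.
Numerically: ≈ 0.714.
(Since a = 4 > μ = 2.857, the bound 5/7 is < 1 and informative.)

P[X ≥ 4] ≤ 5/7 ≈ 0.714.


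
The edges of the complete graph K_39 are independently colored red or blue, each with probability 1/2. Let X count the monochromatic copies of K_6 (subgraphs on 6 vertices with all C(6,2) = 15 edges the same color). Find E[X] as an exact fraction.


Let X = Σ_S X_S over the C(39, 6) = 3262623 subsets S of size 6, where X_S = 1 if the K_6 on S is monochromatic.
For a fixed S, the K_6 on S has C(6, 2) = 15 edges. P[all 15 edges red] = (1/2)^15, and likewise for blue, so P[monochromatic] = 2·(1/2)^15 = 2^{1 − 15} = 1/16384.
By linearity of expectation: E[X] = C(39, 6) · 2^{1 − 15} = 3262623 · 1/16384 = 3262623/16384.
Numerically: E[X] ≈ 199.1347.

E[X] = C(39,6)·2^(1−C(6,2)) = 3262623/16384 ≈ 199.1347.


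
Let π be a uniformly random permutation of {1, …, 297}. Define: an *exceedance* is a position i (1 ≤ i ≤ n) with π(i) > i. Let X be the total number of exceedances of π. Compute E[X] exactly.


Write X = Σ_{i=1}^{297} X_i, where X_i = 1_{π(i) > i}.
For each fixed i, π(i) is uniform over {1, …, 297} (marginal of a uniform permutation), so P[π(i) > i] = (n − i)/n. Summing: Σ_{i=1}^{297} (n − i)/n = (0 + 1 + … + 296)/297 = 297(297 − 1)/(2·297) = (297 − 1)/2.
Hence E[X] = Σ_{i=1}^{297} (297 − i)/297 = 148 ≈ 148.00000.

E[X] = 148 = 148.00000.


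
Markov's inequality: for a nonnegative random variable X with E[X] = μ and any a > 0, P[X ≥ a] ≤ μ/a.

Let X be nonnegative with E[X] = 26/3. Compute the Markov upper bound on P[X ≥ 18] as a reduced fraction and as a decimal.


μ = E[X] = 26/3, a = 18.
Markov: P[X ≥ 18] ≤ μ/a = (26/3)/18 = 13/27.
Numerically: ≈ 0.4815.
(Since a = 18 > μ = 8.6667, the bound 13/27 is < 1 and informative.)

P[X ≥ 18] ≤ 13/27 ≈ 0.4815.


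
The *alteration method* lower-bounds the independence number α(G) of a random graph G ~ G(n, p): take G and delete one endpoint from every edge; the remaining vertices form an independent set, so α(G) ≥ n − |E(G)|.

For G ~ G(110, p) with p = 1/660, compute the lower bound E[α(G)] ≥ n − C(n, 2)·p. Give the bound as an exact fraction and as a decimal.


E[|E(G)|] = C(110, 2)·p = 5995 · (1/660) = 109/12.
E[α(G)] ≥ n − E[|E(G)|] = 110 − 109/12 = 1211/12.
Numerically: ≈ 100.9167.
(This is only a lower bound; the true E[α(G)] may be larger.)

E[α(G)] ≥ 1211/12 ≈ 100.9167.


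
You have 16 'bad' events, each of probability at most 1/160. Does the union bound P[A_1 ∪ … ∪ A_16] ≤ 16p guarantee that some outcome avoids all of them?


Union bound: P[∪_{i=1}^{16} A_i] ≤ Σ_i P[A_i] ≤ 16·p = 16·(1/160) = 1/10.
Numerically: 1/10 ≈ 0.100000.
Is 1/10 < 1? YES.
Since P[∪ A_i] ≤ 1/10 < 1, the complement has P[∩ A_i^c] ≥ 1 − 1/10 = 9/10 > 0, so some outcome avoids every A_i.

16·p = 1/10 ≈ 0.100000; existence CERTIFIED by the union bound.


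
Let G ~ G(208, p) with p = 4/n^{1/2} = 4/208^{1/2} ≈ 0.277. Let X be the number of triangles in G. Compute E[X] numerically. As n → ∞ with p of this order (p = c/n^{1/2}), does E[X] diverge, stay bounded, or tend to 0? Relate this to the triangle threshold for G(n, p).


Number of potential triangles: C(208, 3) = 1478256.
Each occurs with probability p³ ≈ (0.277)³ ≈ 2.13346e-02.
By linearity: E[X] = C(208, 3)·p³ ≈ 1478256 · 2.13346e-02 ≈ 31538.034.
Since α = 1/2 < 1, p = c/n^{1/2} ≫ 1/n is above the triangle threshold p ~ 1/n. Asymptotically E[X] ~ (c³/6)·n^{3(1−α)} = (4³/6)·n^{1.5} → ∞; triangles are abundant w.h.p.

E[X] ≈ 31538.034; in regime p = Θ(1/n^{1/2}) E[X] diverges (above the triangle threshold p ~ 1/n).


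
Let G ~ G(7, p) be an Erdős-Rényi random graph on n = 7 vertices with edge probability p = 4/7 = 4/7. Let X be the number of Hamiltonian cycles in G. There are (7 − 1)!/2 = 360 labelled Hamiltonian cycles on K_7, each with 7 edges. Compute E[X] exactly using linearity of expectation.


K_7 has (7 − 1)!/2 = 360 labelled Hamiltonian cycles.
For each such Hamiltonian cycle H, let X_H = 1 if all 7 edges of H are present in G. Then P[X_H = 1] = p^{7} = (4/7)^{7} = 16384/823543.
By linearity: E[X] = Σ_H E[X_H] = 360 · p^{7} = 360 · 16384/823543 = 5898240/823543.
Numerically: E[X] ≈ 7.162.

E[X] = 360 · (4/7)^{7} = 5898240/823543 ≈ 7.162.


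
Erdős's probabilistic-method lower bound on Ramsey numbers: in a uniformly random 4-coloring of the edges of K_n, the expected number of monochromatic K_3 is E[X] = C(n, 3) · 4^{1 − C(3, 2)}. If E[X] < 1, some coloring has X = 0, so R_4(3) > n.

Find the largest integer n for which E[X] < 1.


We need C(n, 3) · 4^{1 − 3} < 1, i.e. C(n, 3) < 4^{3 − 1} = 16.
Check values of n near the boundary:
  n = 3: C(3, 3) = 1; 1 < 16? YES
  n = 4: C(4, 3) = 4; 4 < 16? YES
  n = 5: C(5, 3) = 10; 10 < 16? YES
  n = 6: C(6, 3) = 20; 20 < 16? NO
The largest n with C(n, 3) < 16 is n = 5 (where E[X] = 5/8 ≈ 0.6250000). Hence R_4(3) > 5, i.e. R_4(3) ≥ 6.

Largest n = 5; hence R_4(3) > 5.


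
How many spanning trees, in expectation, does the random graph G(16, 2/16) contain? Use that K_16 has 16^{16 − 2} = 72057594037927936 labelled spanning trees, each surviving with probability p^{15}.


K_16 has 16^{16 − 2} = 72057594037927936 labelled spanning trees.
For each such spanning tree H, let X_H = 1 if all 15 edges of H are present in G. Then P[X_H = 1] = p^{15} = (1/8)^{15} = 1/35184372088832.
By linearity: E[X] = Σ_H E[X_H] = 72057594037927936 · p^{15} = 72057594037927936 · 1/35184372088832 = 2048.
Numerically: E[X] ≈ 2048.

E[X] = 72057594037927936 · (1/8)^{15} = 2048 ≈ 2048.


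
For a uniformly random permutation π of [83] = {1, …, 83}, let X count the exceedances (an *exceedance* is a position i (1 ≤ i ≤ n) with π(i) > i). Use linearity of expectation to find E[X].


Write X = Σ_{i=1}^{83} X_i, where X_i = 1_{π(i) > i}.
For each fixed i, π(i) is uniform over {1, …, 83} (marginal of a uniform permutation), so P[π(i) > i] = (n − i)/n. Summing: Σ_{i=1}^{83} (n − i)/n = (0 + 1 + … + 82)/83 = 83(83 − 1)/(2·83) = (83 − 1)/2.
Hence E[X] = Σ_{i=1}^{83} (83 − i)/83 = 41 ≈ 41.00000.

E[X] = 41 = 41.00000.


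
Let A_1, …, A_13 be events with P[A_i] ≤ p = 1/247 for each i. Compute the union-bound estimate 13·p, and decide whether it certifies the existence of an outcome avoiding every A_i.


Union bound: P[∪_{i=1}^{13} A_i] ≤ Σ_i P[A_i] ≤ 13·p = 13·(1/247) = 1/19.
Numerically: 1/19 ≈ 0.0526316.
Is 1/19 < 1? YES.
Since P[∪ A_i] ≤ 1/19 < 1, the complement has P[∩ A_i^c] ≥ 1 − 1/19 = 18/19 > 0, so some outcome avoids every A_i.

13·p = 1/19 ≈ 0.0526316; existence CERTIFIED by the union bound.


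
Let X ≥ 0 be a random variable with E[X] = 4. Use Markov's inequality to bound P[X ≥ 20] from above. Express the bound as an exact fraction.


μ = E[X] = 4, a = 20.
Markov: P[X ≥ 20] ≤ μ/a = (4)/20 = 1/5.
Numerically: ≈ 0.2000.
(Since a = 20 > μ = 4.0000, the bound 1/5 is < 1 and informative.)

P[X ≥ 20] ≤ 1/5 ≈ 0.2000.


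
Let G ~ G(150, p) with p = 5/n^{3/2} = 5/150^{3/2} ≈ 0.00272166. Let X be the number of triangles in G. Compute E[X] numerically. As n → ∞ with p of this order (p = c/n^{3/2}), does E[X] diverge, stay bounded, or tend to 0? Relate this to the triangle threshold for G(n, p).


Number of potential triangles: C(150, 3) = 551300.
Each occurs with probability p³ ≈ (0.00272166)³ ≈ 2.01604094e-08.
By linearity: E[X] = C(150, 3)·p³ ≈ 551300 · 2.01604094e-08 ≈ 0.011114.
Since α = 3/2 > 1, p = c/n^{3/2} = o(1/n) is below the triangle threshold p ~ 1/n. Asymptotically E[X] ~ (c³/6)·n^{3(1−α)} = (5³/6)·n^{-1.5} → 0, so by Markov's inequality G has no triangles w.h.p.

E[X] ≈ 0.011114; in regime p = Θ(1/n^{3/2}) E[X] tends to 0 (below the triangle threshold p ~ 1/n).
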